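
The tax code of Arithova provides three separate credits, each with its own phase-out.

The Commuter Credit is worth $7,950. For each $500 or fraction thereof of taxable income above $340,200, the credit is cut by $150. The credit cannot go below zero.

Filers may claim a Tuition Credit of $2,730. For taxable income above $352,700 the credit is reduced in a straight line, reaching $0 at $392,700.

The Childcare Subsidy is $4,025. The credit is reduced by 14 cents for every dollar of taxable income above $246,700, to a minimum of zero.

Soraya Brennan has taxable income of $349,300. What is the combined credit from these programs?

Commuter Credit: income exceeds $340,200 by $9,100, which is 19 full-or-partial $500 increments; reduction = 19 × $150 = $2,850, leaving $5,100.
Tuition Credit: $349,300 is at or below the $352,700 threshold, so the full $2,730 applies.
Childcare Subsidy: 14% of the $102,600 excess over $246,700 is $14,364 ≥ base, so the credit is $0.
Total: $5,100 + $2,730 + $0 = $7,830.

$7,830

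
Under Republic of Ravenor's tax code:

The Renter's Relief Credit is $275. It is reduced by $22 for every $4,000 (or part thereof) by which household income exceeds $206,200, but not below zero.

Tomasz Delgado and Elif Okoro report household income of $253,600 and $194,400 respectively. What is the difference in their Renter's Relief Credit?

$264

Tomasz ($253,600): Renter's Relief Credit: income exceeds $206,200 by $47,400, which is 12 full-or-partial $4,000 increments; reduction = 12 × $22 = $264, leaving $11.
Elif ($194,400): Renter's Relief Credit: $194,400 is at or below the $206,200 threshold, so the full $275 applies.
Difference: |$11 − $275| = $264.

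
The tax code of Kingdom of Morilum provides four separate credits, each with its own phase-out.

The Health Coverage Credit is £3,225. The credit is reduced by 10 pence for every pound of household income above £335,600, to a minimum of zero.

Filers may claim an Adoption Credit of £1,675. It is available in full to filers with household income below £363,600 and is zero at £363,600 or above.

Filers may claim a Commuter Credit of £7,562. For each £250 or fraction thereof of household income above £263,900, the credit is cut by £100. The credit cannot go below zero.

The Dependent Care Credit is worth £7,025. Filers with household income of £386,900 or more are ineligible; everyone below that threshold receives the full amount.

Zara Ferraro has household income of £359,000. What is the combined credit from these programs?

Health Coverage Credit: 10% of the £23,400 excess over £335,600 is £2,340; credit = £3,225 − £2,340 = £885.
Adoption Credit: £359,000 is below the £363,600 cutoff, so the full £1,675 applies.
Commuter Credit: income exceeds £263,900 by £95,100 → 381 increments × £100 = £38,100 ≥ base, so the credit is £0.
Dependent Care Credit: £359,000 is below the £386,900 cutoff, so the full £7,025 applies.
Total: £885 + £1,675 + £0 + £7,025 = £9,585.

£9,585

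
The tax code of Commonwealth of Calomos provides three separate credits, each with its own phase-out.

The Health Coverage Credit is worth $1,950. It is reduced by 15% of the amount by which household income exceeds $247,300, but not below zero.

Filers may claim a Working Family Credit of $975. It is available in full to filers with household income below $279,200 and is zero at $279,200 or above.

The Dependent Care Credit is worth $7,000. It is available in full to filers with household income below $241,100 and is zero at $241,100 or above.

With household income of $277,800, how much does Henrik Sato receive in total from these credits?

Health Coverage Credit: 15% of the $30,500 excess over $247,300 is $4,575 ≥ base, so the credit is $0.
Working Family Credit: $277,800 is below the $279,200 cutoff, so the full $975 applies.
Dependent Care Credit: $277,800 meets or exceeds the $241,100 cutoff, so the credit is $0.
Total: $0 + $975 + $0 = $975.

$975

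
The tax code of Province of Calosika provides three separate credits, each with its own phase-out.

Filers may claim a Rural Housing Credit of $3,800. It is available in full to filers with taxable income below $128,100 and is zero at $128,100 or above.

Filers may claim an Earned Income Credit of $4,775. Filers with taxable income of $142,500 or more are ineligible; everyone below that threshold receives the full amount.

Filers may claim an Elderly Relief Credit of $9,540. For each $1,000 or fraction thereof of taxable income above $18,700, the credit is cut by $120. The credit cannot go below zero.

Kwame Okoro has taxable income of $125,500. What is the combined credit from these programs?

Rural Housing Credit: $125,500 is below the $128,100 cutoff, so the full $3,800 applies.
Earned Income Credit: $125,500 is below the $142,500 cutoff, so the full $4,775 applies.
Elderly Relief Credit: income exceeds $18,700 by $106,800 → 107 increments × $120 = $12,840 ≥ base, so the credit is $0.
Total: $3,800 + $4,775 + $0 = $8,575.

$8,575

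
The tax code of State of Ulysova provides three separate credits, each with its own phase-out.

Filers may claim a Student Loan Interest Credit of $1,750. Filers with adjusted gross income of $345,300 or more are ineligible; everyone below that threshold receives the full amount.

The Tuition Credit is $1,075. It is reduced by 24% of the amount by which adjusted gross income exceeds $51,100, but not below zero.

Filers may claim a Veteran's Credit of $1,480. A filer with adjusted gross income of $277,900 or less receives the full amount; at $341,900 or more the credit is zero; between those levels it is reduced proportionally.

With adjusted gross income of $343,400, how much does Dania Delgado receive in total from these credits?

$1,750

Student Loan Interest Credit: $343,400 is below the $345,300 cutoff, so the full $1,750 applies.
Tuition Credit: 24% of the $292,300 excess over $51,100 is $70,152 ≥ base, so the credit is $0.
Veteran's Credit: $343,400 is at or above $341,900, so the credit is $0.
Total: $1,750 + $0 + $0 = $1,750.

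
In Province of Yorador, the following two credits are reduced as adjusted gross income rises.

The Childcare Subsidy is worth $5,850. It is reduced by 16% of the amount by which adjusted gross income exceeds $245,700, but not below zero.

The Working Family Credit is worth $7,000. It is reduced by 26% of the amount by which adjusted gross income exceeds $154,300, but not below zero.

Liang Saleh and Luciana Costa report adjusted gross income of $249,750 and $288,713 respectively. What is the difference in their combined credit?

Liang ($249,750): Childcare Subsidy: 16% of the $4,050 excess over $245,700 is $648; credit = $5,850 − $648 = $5,202. Working Family Credit: 26% of the $95,450 excess over $154,300 is $24,817 ≥ base, so the credit is $0. total $5,202 + $0 = $5,202
Luciana ($288,713): Childcare Subsidy: 16% of the $43,013 excess over $245,700 is $6,882.08 ≥ base, so the credit is $0. Working Family Credit: 26% of the $134,413 excess over $154,300 is $34,947.38 ≥ base, so the credit is $0. total $0 + $0 = $0
Difference: |$5,202 − $0| = $5,202.

$5,202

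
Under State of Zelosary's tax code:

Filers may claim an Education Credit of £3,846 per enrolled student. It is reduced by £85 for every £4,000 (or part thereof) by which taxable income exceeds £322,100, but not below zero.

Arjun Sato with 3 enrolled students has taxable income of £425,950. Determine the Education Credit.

£9,328

Education Credit: base = 3 × £3,846 = £11,538. income exceeds £322,100 by £103,850, which is 26 full-or-partial £4,000 increments; reduction = 26 × £85 = £2,210, leaving £9,328.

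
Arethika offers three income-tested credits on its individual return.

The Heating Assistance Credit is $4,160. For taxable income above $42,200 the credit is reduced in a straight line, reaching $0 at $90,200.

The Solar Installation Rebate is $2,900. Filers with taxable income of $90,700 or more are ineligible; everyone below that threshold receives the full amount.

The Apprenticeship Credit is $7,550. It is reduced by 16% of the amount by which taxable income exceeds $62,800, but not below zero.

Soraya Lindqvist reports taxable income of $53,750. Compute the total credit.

Heating Assistance Credit: $53,750 is $11,550 into a $48,000 phase-out range, leaving 36,450/48,000 of the credit: $4,160 × 36,450/48,000 = $3,159.
Solar Installation Rebate: $53,750 is below the $90,700 cutoff, so the full $2,900 applies.
Apprenticeship Credit: $53,750 is at or below the $62,800 threshold, so the full $7,550 applies.
Total: $3,159 + $2,900 + $7,550 = $13,609.

$13,609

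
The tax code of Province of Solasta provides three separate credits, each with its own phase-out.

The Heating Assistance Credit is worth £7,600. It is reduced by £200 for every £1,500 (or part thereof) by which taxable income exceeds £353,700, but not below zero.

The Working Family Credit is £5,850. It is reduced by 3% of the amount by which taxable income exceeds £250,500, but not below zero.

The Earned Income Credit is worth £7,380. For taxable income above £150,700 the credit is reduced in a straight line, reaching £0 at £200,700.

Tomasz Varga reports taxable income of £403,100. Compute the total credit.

£2,272

Heating Assistance Credit: income exceeds £353,700 by £49,400, which is 33 full-or-partial £1,500 increments; reduction = 33 × £200 = £6,600, leaving £1,000.
Working Family Credit: 3% of the £152,600 excess over £250,500 is £4,578; credit = £5,850 − £4,578 = £1,272.
Earned Income Credit: £403,100 is at or above £200,700, so the credit is £0.
Total: £1,000 + £1,272 + £0 = £2,272.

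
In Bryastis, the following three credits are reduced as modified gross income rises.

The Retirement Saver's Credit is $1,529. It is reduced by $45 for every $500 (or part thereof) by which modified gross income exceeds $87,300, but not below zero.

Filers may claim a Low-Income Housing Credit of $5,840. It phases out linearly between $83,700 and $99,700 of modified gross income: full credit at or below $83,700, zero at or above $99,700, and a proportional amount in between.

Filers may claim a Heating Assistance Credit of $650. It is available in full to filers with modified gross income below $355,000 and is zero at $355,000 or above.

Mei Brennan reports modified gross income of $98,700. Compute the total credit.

$1,509

Retirement Saver's Credit: income exceeds $87,300 by $11,400, which is 23 full-or-partial $500 increments; reduction = 23 × $45 = $1,035, leaving $494.
Low-Income Housing Credit: $98,700 is $15,000 into a $16,000 phase-out range, leaving 1,000/16,000 of the credit: $5,840 × 1,000/16,000 = $365.
Heating Assistance Credit: $98,700 is below the $355,000 cutoff, so the full $650 applies.
Total: $494 + $365 + $650 = $1,509.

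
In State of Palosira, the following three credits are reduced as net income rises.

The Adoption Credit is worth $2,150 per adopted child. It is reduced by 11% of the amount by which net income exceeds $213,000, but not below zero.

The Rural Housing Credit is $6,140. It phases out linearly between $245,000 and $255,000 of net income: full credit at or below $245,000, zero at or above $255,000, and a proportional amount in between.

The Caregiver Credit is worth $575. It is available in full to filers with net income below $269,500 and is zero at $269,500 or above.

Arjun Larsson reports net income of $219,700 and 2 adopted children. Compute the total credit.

Adoption Credit: base = 2 × $2,150 = $4,300. 11% of the $6,700 excess over $213,000 is $737; credit = $4,300 − $737 = $3,563.
Rural Housing Credit: $219,700 is at or below the $245,000 threshold, so the full $6,140 applies.
Caregiver Credit: $219,700 is below the $269,500 cutoff, so the full $575 applies.
Total: $3,563 + $6,140 + $575 = $10,278.

$10,278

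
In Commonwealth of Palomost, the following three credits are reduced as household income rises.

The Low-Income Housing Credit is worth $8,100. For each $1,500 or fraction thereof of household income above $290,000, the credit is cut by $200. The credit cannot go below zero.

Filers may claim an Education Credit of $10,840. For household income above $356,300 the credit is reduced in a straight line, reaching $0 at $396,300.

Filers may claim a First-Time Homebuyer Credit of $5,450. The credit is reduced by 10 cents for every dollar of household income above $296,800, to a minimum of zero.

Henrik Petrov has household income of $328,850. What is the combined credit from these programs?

Low-Income Housing Credit: income exceeds $290,000 by $38,850, which is 26 full-or-partial $1,500 increments; reduction = 26 × $200 = $5,200, leaving $2,900.
Education Credit: $328,850 is at or below the $356,300 threshold, so the full $10,840 applies.
First-Time Homebuyer Credit: 10% of the $32,050 excess over $296,800 is $3,205; credit = $5,450 − $3,205 = $2,245.
Total: $2,900 + $10,840 + $2,245 = $15,985.

$15,985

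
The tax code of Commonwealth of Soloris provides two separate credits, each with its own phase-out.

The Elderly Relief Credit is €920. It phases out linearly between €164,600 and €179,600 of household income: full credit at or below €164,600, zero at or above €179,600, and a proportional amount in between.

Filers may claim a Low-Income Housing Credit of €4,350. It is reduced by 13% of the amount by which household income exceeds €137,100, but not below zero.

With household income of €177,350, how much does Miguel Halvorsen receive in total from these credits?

€138

Elderly Relief Credit: €177,350 is €12,750 into a €15,000 phase-out range, leaving 2,250/15,000 of the credit: €920 × 2,250/15,000 = €138.
Low-Income Housing Credit: 13% of the €40,250 excess over €137,100 is €5,232.50 ≥ base, so the credit is €0.
Total: €138 + €0 = €138.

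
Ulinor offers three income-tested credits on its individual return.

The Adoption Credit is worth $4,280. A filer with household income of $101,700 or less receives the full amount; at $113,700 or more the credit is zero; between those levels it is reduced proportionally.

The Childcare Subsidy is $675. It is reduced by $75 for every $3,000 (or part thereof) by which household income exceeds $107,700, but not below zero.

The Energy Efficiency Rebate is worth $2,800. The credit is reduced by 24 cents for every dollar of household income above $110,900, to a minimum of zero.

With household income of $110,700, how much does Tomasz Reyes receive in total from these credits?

Adoption Credit: $110,700 is $9,000 into a $12,000 phase-out range, leaving 3,000/12,000 of the credit: $4,280 × 3,000/12,000 = $1,070.
Childcare Subsidy: income exceeds $107,700 by $3,000, which is 1 full-or-partial $3,000 increment; reduction = 1 × $75 = $75, leaving $600.
Energy Efficiency Rebate: $110,700 is at or below the $110,900 threshold, so the full $2,800 applies.
Total: $1,070 + $600 + $2,800 = $4,470.

$4,470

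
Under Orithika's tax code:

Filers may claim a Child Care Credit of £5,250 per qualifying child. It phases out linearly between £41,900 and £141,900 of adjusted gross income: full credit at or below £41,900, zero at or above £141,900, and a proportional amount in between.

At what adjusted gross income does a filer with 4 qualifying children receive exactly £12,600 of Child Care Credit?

Full credit = 4 × £5,250 = £21,000.
£12,600 is 12,600/21,000 of the full £21,000, so 8,400/21,000 of the £100,000 range has been used: income = £41,900 + £100,000 × 8,400/21,000 = £81,900.

£81,900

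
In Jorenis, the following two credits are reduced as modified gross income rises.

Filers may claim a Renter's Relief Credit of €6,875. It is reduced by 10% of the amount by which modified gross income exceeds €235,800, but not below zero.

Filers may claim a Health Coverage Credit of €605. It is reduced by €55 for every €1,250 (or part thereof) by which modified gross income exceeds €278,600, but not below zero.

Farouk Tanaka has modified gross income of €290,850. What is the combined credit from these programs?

€1,425

Renter's Relief Credit: 10% of the €55,050 excess over €235,800 is €5,505; credit = €6,875 − €5,505 = €1,370.
Health Coverage Credit: income exceeds €278,600 by €12,250, which is 10 full-or-partial €1,250 increments; reduction = 10 × €55 = €550, leaving €55.
Total: €1,370 + €55 = €1,425.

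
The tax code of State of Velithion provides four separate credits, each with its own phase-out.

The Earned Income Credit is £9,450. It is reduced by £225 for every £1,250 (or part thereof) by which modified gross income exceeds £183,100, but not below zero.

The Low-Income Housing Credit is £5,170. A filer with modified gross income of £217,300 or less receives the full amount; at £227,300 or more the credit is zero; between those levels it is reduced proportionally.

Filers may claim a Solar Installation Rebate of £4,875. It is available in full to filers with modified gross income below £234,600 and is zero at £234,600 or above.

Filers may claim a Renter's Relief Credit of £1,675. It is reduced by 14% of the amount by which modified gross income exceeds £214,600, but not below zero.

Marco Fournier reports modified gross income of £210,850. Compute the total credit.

Earned Income Credit: income exceeds £183,100 by £27,750, which is 23 full-or-partial £1,250 increments; reduction = 23 × £225 = £5,175, leaving £4,275.
Low-Income Housing Credit: £210,850 is at or below the £217,300 threshold, so the full £5,170 applies.
Solar Installation Rebate: £210,850 is below the £234,600 cutoff, so the full £4,875 applies.
Renter's Relief Credit: £210,850 is at or below the £214,600 threshold, so the full £1,675 applies.
Total: £4,275 + £5,170 + £4,875 + £1,675 = £15,995.

£15,995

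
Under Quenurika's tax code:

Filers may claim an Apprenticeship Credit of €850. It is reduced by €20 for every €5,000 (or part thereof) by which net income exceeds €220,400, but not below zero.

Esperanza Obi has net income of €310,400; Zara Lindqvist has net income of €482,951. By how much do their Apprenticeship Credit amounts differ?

€490

Esperanza (€310,400): Apprenticeship Credit: income exceeds €220,400 by €90,000, which is 18 full-or-partial €5,000 increments; reduction = 18 × €20 = €360, leaving €490.
Zara (€482,951): Apprenticeship Credit: income exceeds €220,400 by €262,551 → 53 increments × €20 = €1,060 ≥ base, so the credit is €0.
Difference: |€490 − €0| = €490.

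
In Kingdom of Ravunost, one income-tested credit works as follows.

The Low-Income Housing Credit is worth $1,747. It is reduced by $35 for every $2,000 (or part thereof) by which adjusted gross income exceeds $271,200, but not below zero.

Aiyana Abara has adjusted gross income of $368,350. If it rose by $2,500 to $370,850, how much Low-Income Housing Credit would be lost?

At $368,350 — income exceeds $271,200 by $97,150, which is 49 full-or-partial $2,000 increments; reduction = 49 × $35 = $1,715, leaving $32.
At $370,850 — income exceeds $271,200 by $99,650 → 50 increments × $35 = $1,750 ≥ base, so the credit is $0.
Lost: $32 − $0 = $32.

$32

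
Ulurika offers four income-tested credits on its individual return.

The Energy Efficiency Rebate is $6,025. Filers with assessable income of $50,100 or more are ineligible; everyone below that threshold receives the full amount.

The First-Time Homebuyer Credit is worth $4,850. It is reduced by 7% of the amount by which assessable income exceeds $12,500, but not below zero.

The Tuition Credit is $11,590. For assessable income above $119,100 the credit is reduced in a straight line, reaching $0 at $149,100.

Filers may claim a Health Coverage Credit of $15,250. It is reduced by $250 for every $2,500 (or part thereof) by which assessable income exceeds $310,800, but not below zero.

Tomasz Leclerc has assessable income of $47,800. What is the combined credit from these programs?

Energy Efficiency Rebate: $47,800 is below the $50,100 cutoff, so the full $6,025 applies.
First-Time Homebuyer Credit: 7% of the $35,300 excess over $12,500 is $2,471; credit = $4,850 − $2,471 = $2,379.
Tuition Credit: $47,800 is at or below the $119,100 threshold, so the full $11,590 applies.
Health Coverage Credit: $47,800 is at or below the $310,800 threshold, so the full $15,250 applies.
Total: $6,025 + $2,379 + $11,590 + $15,250 = $35,244.

$35,244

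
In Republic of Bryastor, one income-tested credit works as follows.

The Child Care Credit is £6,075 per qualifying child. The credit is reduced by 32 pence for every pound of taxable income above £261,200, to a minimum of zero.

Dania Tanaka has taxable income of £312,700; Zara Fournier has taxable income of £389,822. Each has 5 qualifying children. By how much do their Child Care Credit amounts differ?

£13,895

Dania (£312,700): Child Care Credit: base = 5 × £6,075 = £30,375. 32% of the £51,500 excess over £261,200 is £16,480; credit = £30,375 − £16,480 = £13,895.
Zara (£389,822): Child Care Credit: base = 5 × £6,075 = £30,375. 32% of the £128,622 excess over £261,200 is £41,159.04 ≥ base, so the credit is £0.
Difference: |£13,895 − £0| = £13,895.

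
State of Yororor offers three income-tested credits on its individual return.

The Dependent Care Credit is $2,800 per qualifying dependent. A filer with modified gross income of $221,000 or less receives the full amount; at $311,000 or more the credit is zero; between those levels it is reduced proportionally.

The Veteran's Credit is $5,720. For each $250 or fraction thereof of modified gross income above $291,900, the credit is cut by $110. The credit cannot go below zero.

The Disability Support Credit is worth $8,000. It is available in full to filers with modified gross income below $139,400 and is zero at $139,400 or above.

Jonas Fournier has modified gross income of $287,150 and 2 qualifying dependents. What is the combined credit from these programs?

$7,204

Dependent Care Credit: base = 2 × $2,800 = $5,600. $287,150 is $66,150 into a $90,000 phase-out range, leaving 23,850/90,000 of the credit: $5,600 × 23,850/90,000 = $1,484.
Veteran's Credit: $287,150 is at or below the $291,900 threshold, so the full $5,720 applies.
Disability Support Credit: $287,150 meets or exceeds the $139,400 cutoff, so the credit is $0.
Total: $1,484 + $5,720 + $0 = $7,204.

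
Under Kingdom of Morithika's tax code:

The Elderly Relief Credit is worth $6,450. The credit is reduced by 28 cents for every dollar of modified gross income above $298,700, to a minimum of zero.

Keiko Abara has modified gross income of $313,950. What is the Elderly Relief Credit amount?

Elderly Relief Credit: 28% of the $15,250 excess over $298,700 is $4,270; credit = $6,450 − $4,270 = $2,180.

$2,180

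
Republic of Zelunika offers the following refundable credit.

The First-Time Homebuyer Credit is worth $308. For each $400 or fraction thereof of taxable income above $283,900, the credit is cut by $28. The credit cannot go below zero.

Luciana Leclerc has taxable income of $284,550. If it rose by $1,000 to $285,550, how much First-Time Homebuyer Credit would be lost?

At $284,550 — income exceeds $283,900 by $650, which is 2 full-or-partial $400 increments; reduction = 2 × $28 = $56, leaving $252.
At $285,550 — income exceeds $283,900 by $1,650, which is 5 full-or-partial $400 increments; reduction = 5 × $28 = $140, leaving $168.
Lost: $252 − $168 = $84.

$84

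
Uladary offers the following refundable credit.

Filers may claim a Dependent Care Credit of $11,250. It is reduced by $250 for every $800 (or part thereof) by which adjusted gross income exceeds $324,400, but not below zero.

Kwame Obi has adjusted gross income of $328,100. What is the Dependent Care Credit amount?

$10,000

Dependent Care Credit: income exceeds $324,400 by $3,700, which is 5 full-or-partial $800 increments; reduction = 5 × $250 = $1,250, leaving $10,000.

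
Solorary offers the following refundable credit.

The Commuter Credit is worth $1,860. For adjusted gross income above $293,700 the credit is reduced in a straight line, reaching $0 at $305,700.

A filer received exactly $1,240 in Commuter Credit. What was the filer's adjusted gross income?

$1,240 is 1,240/1,860 of the full $1,860, so 620/1,860 of the $12,000 range has been used: income = $293,700 + $12,000 × 620/1,860 = $297,700.

$297,700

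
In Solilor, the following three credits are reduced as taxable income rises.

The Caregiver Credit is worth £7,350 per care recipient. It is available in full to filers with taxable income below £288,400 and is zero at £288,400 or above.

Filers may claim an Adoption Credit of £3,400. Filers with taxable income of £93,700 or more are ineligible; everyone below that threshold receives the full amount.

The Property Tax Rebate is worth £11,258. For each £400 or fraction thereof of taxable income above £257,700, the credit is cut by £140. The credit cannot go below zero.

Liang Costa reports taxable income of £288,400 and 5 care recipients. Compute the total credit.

Caregiver Credit: base = 5 × £7,350 = £36,750. £288,400 meets or exceeds the £288,400 cutoff, so the credit is £0.
Adoption Credit: £288,400 meets or exceeds the £93,700 cutoff, so the credit is £0.
Property Tax Rebate: income exceeds £257,700 by £30,700, which is 77 full-or-partial £400 increments; reduction = 77 × £140 = £10,780, leaving £478.
Total: £0 + £0 + £478 = £478.

£478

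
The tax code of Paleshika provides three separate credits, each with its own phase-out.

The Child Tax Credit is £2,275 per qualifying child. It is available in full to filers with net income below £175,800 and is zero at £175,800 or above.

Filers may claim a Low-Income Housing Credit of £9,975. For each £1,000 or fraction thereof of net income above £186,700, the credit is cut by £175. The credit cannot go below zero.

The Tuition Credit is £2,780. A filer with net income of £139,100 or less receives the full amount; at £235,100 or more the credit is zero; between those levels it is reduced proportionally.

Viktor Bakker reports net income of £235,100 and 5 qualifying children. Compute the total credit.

Child Tax Credit: base = 5 × £2,275 = £11,375. £235,100 meets or exceeds the £175,800 cutoff, so the credit is £0.
Low-Income Housing Credit: income exceeds £186,700 by £48,400, which is 49 full-or-partial £1,000 increments; reduction = 49 × £175 = £8,575, leaving £1,400.
Tuition Credit: £235,100 is at or above £235,100, so the credit is £0.
Total: £0 + £1,400 + £0 = £1,400.

£1,400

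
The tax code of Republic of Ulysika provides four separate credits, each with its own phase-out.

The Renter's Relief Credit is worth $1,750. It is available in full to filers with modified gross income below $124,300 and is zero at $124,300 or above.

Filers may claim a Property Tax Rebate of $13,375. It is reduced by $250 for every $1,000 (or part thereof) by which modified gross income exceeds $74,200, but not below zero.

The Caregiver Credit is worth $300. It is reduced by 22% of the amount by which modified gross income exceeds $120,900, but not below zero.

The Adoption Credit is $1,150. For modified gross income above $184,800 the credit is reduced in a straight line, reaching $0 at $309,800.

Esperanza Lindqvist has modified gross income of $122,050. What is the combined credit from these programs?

Renter's Relief Credit: $122,050 is below the $124,300 cutoff, so the full $1,750 applies.
Property Tax Rebate: income exceeds $74,200 by $47,850, which is 48 full-or-partial $1,000 increments; reduction = 48 × $250 = $12,000, leaving $1,375.
Caregiver Credit: 22% of the $1,150 excess over $120,900 is $253; credit = $300 − $253 = $47.
Adoption Credit: $122,050 is at or below the $184,800 threshold, so the full $1,150 applies.
Total: $1,750 + $1,375 + $47 + $1,150 = $4,322.

$4,322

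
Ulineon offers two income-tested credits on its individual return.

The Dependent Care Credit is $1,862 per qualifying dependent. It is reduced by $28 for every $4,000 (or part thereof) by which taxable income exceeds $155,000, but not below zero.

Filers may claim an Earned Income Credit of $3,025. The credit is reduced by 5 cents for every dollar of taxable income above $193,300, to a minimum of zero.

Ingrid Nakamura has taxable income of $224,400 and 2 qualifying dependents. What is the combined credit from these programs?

Dependent Care Credit: base = 2 × $1,862 = $3,724. income exceeds $155,000 by $69,400, which is 18 full-or-partial $4,000 increments; reduction = 18 × $28 = $504, leaving $3,220.
Earned Income Credit: 5% of the $31,100 excess over $193,300 is $1,555; credit = $3,025 − $1,555 = $1,470.
Total: $3,220 + $1,470 = $4,690.

$4,690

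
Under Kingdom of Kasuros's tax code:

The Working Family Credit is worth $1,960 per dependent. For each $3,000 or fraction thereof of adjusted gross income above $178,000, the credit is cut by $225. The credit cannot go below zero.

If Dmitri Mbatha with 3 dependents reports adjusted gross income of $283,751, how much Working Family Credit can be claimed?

$0

Working Family Credit: base = 3 × $1,960 = $5,880. income exceeds $178,000 by $105,751 → 36 increments × $225 = $8,100 ≥ base, so the credit is $0.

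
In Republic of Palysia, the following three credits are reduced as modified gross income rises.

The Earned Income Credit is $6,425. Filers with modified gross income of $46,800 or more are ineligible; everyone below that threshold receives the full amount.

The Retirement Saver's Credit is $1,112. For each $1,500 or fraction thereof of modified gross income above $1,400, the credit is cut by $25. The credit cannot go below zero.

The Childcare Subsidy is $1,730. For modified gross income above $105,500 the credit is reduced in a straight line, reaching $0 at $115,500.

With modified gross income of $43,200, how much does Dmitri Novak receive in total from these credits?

Earned Income Credit: $43,200 is below the $46,800 cutoff, so the full $6,425 applies.
Retirement Saver's Credit: income exceeds $1,400 by $41,800, which is 28 full-or-partial $1,500 increments; reduction = 28 × $25 = $700, leaving $412.
Childcare Subsidy: $43,200 is at or below the $105,500 threshold, so the full $1,730 applies.
Total: $6,425 + $412 + $1,730 = $8,567.

$8,567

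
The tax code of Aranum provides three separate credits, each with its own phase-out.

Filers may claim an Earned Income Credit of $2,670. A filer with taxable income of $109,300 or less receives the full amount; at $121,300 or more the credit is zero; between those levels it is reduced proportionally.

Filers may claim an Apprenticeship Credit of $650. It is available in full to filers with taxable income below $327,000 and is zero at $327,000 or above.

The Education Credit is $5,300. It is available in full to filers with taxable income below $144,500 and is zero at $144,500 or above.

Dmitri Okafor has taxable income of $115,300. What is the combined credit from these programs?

$7,285

Earned Income Credit: $115,300 is $6,000 into a $12,000 phase-out range, leaving 6,000/12,000 of the credit: $2,670 × 6,000/12,000 = $1,335.
Apprenticeship Credit: $115,300 is below the $327,000 cutoff, so the full $650 applies.
Education Credit: $115,300 is below the $144,500 cutoff, so the full $5,300 applies.
Total: $1,335 + $650 + $5,300 = $7,285.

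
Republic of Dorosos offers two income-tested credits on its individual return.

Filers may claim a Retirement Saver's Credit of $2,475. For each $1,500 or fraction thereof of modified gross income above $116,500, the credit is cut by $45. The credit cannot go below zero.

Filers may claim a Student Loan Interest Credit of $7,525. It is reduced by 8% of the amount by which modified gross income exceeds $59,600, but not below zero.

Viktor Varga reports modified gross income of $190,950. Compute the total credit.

Retirement Saver's Credit: income exceeds $116,500 by $74,450, which is 50 full-or-partial $1,500 increments; reduction = 50 × $45 = $2,250, leaving $225.
Student Loan Interest Credit: 8% of the $131,350 excess over $59,600 is $10,508 ≥ base, so the credit is $0.
Total: $225 + $0 = $225.

$225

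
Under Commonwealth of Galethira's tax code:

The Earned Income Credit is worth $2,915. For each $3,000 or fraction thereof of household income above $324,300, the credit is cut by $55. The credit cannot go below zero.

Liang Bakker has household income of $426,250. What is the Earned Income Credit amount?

Earned Income Credit: income exceeds $324,300 by $101,950, which is 34 full-or-partial $3,000 increments; reduction = 34 × $55 = $1,870, leaving $1,045.

$1,045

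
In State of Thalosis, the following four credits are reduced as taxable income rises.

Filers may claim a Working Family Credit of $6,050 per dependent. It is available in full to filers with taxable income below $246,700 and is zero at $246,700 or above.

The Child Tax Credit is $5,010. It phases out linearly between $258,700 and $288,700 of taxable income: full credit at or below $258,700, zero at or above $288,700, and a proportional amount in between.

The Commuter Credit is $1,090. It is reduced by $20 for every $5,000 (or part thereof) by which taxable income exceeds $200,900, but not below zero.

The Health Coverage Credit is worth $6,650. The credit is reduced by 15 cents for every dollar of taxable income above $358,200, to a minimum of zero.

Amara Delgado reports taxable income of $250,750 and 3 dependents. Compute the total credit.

$12,550

Working Family Credit: base = 3 × $6,050 = $18,150. $250,750 meets or exceeds the $246,700 cutoff, so the credit is $0.
Child Tax Credit: $250,750 is at or below the $258,700 threshold, so the full $5,010 applies.
Commuter Credit: income exceeds $200,900 by $49,850, which is 10 full-or-partial $5,000 increments; reduction = 10 × $20 = $200, leaving $890.
Health Coverage Credit: $250,750 is at or below the $358,200 threshold, so the full $6,650 applies.
Total: $0 + $5,010 + $890 + $6,650 = $12,550.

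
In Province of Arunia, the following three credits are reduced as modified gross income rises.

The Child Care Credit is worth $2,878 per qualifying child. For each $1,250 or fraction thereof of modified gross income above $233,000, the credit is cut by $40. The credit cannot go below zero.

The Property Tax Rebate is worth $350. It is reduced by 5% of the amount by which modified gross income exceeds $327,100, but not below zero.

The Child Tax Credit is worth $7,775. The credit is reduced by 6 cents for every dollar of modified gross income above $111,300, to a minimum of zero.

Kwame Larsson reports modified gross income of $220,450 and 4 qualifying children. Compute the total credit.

$13,088

Child Care Credit: base = 4 × $2,878 = $11,512. $220,450 is at or below the $233,000 threshold, so the full $11,512 applies.
Property Tax Rebate: $220,450 is at or below the $327,100 threshold, so the full $350 applies.
Child Tax Credit: 6% of the $109,150 excess over $111,300 is $6,549; credit = $7,775 − $6,549 = $1,226.
Total: $11,512 + $350 + $1,226 = $13,088.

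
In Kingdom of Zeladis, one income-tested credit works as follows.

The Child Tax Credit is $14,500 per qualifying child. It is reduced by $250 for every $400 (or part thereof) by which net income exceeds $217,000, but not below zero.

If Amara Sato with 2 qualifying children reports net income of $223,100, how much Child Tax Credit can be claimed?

Child Tax Credit: base = 2 × $14,500 = $29,000. income exceeds $217,000 by $6,100, which is 16 full-or-partial $400 increments; reduction = 16 × $250 = $4,000, leaving $25,000.

$25,000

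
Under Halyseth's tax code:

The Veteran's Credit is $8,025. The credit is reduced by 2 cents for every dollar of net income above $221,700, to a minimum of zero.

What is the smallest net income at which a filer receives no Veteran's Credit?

$622,950

The credit falls by 2% of each dollar above $221,700, so it reaches zero when the excess is $8,025 / 2% = $401,250: income = $221,700 + $401,250 = $622,950.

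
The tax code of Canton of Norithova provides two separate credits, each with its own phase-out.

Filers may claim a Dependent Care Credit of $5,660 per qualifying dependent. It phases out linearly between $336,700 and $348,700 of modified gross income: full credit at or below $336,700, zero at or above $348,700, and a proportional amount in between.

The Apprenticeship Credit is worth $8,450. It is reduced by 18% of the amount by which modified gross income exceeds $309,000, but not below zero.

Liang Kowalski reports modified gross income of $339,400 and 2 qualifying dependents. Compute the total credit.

$11,751

Dependent Care Credit: base = 2 × $5,660 = $11,320. $339,400 is $2,700 into a $12,000 phase-out range, leaving 9,300/12,000 of the credit: $11,320 × 9,300/12,000 = $8,773.
Apprenticeship Credit: 18% of the $30,400 excess over $309,000 is $5,472; credit = $8,450 − $5,472 = $2,978.
Total: $8,773 + $2,978 = $11,751.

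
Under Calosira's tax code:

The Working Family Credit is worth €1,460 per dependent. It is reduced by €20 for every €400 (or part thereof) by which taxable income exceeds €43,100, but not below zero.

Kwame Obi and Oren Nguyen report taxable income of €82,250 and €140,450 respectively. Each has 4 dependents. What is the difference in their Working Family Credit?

€2,920

Kwame (€82,250): Working Family Credit: base = 4 × €1,460 = €5,840. income exceeds €43,100 by €39,150, which is 98 full-or-partial €400 increments; reduction = 98 × €20 = €1,960, leaving €3,880.
Oren (€140,450): Working Family Credit: base = 4 × €1,460 = €5,840. income exceeds €43,100 by €97,350, which is 244 full-or-partial €400 increments; reduction = 244 × €20 = €4,880, leaving €960.
Difference: |€3,880 − €960| = €2,920.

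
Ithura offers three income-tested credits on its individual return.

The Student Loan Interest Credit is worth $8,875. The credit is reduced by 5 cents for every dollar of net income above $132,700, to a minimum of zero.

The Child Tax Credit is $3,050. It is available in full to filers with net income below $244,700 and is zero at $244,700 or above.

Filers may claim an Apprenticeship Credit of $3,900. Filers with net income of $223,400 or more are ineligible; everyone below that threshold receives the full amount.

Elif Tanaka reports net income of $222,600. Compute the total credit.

Student Loan Interest Credit: 5% of the $89,900 excess over $132,700 is $4,495; credit = $8,875 − $4,495 = $4,380.
Child Tax Credit: $222,600 is below the $244,700 cutoff, so the full $3,050 applies.
Apprenticeship Credit: $222,600 is below the $223,400 cutoff, so the full $3,900 applies.
Total: $4,380 + $3,050 + $3,900 = $11,330.

$11,330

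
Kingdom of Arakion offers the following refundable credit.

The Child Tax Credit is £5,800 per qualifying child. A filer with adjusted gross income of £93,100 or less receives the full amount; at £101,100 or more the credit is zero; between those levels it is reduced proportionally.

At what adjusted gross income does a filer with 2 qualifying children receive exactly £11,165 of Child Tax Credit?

Full credit = 2 × £5,800 = £11,600.
£11,165 is 11,165/11,600 of the full £11,600, so 435/11,600 of the £8,000 range has been used: income = £93,100 + £8,000 × 435/11,600 = £93,400.

£93,400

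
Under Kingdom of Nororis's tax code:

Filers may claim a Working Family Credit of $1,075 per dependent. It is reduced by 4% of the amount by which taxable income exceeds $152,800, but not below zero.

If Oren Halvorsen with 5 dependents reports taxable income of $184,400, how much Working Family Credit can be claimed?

Working Family Credit: base = 5 × $1,075 = $5,375. 4% of the $31,600 excess over $152,800 is $1,264; credit = $5,375 − $1,264 = $4,111.

$4,111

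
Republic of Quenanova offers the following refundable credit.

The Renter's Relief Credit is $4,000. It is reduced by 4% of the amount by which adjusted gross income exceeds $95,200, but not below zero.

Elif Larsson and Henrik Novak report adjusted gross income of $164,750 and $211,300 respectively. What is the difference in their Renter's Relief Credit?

Elif ($164,750): Renter's Relief Credit: 4% of the $69,550 excess over $95,200 is $2,782; credit = $4,000 − $2,782 = $1,218.
Henrik ($211,300): Renter's Relief Credit: 4% of the $116,100 excess over $95,200 is $4,644 ≥ base, so the credit is $0.
Difference: |$1,218 − $0| = $1,218.

$1,218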